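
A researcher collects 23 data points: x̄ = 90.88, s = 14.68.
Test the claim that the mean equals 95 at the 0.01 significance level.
One-sample t-test:
H₀: μ = 95
H₁: μ ≠ 95
df = n - 1 = 22
t = (x̄ - μ₀) / (s/√n) = (90.88 - 95) / (14.68/√23) = -1.346
p-value = 0.1920

Since p-value > α = 0.01, we fail to reject H₀.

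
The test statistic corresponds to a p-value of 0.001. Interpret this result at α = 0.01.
Since p = 0.001 < α = 0.01, reject H₀.
There is sufficient evidence to reject the null hypothesis; the result is statistically significant at the 0.01 level.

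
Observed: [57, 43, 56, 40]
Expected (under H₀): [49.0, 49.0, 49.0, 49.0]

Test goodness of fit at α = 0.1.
Chi-square goodness of fit test:
H₀: observed counts match expected distribution
H₁: observed counts differ from expected distribution
df = k - 1 = 3
χ² = Σ(O - E)²/E
   = (57 - 49.0)²/49.0 + (43 - 49.0)²/49.0 + (56 - 49.0)²/49.0 + (40 - 49.0)²/49.0
   = 1.306 + 0.735 + 1.000 + 1.653
   = 4.69
p-value = 0.1956

Since p-value > α = 0.1, we fail to reject H₀.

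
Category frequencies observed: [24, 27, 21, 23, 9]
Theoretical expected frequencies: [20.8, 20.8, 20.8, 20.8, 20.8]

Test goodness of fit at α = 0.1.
Chi-square goodness of fit test:
H₀: observed counts match expected distribution
H₁: observed counts differ from expected distribution
df = k - 1 = 4
χ² = Σ(O - E)²/E
   = (24 - 20.8)²/20.8 + (27 - 20.8)²/20.8 + (21 - 20.8)²/20.8 + (23 - 20.8)²/20.8 + (9 - 20.8)²/20.8
   = 0.492 + 1.848 + 0.002 + 0.233 + 6.694
   = 9.27
p-value = 0.0547

Since p-value < α = 0.1, we reject H₀.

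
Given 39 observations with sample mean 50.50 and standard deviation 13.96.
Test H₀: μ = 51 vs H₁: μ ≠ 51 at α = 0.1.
One-sample t-test:
H₀: μ = 51
H₁: μ ≠ 51
df = n - 1 = 38
t = (x̄ - μ₀) / (s/√n) = (50.50 - 51) / (13.96/√39) = -0.224
p-value = 0.8242

Since p-value > α = 0.1, we fail to reject H₀.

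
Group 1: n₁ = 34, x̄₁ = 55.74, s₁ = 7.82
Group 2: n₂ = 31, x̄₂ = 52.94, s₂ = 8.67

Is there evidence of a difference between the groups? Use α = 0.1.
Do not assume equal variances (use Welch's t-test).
Welch's two-sample t-test:
H₀: μ₁ = μ₂
H₁: μ₁ ≠ μ₂
s₁²/n₁ = 7.82²/34 = 1.7986,  s₂²/n₂ = 8.67²/31 = 2.4248
SE = √(s₁²/n₁ + s₂²/n₂) = √(1.7986 + 2.4248) = 2.0551
df (Welch-Satterthwaite) = (s₁²/n₁ + s₂²/n₂)² / [(s₁²/n₁)²/(n₁-1) + (s₂²/n₂)²/(n₂-1)] ≈ 60.67
t = (x̄₁ - x̄₂) / SE = (55.74 - 52.94) / 2.0551 = 2.80 / 2.0551 = 1.362
p-value = 0.1781

Since p-value > α = 0.1, we fail to reject H₀.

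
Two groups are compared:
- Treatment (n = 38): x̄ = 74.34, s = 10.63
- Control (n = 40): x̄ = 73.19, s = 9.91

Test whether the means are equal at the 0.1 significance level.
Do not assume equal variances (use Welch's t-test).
Welch's two-sample t-test:
H₀: μ₁ = μ₂
H₁: μ₁ ≠ μ₂
s₁²/n₁ = 10.63²/38 = 2.9736,  s₂²/n₂ = 9.91²/40 = 2.4552
SE = √(s₁²/n₁ + s₂²/n₂) = √(2.9736 + 2.4552) = 2.3300
df (Welch-Satterthwaite) = (s₁²/n₁ + s₂²/n₂)² / [(s₁²/n₁)²/(n₁-1) + (s₂²/n₂)²/(n₂-1)] ≈ 74.89
t = (x̄₁ - x̄₂) / SE = (74.34 - 73.19) / 2.3300 = 1.15 / 2.3300 = 0.494
p-value = 0.6231

Since p-value > α = 0.1, we fail to reject H₀.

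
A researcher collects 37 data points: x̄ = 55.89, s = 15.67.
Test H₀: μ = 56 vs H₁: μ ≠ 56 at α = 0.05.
One-sample t-test:
H₀: μ = 56
H₁: μ ≠ 56
df = n - 1 = 36
t = (x̄ - μ₀) / (s/√n) = (55.89 - 56) / (15.67/√37) = -0.043
p-value = 0.9662

Since p-value > α = 0.05, we fail to reject H₀.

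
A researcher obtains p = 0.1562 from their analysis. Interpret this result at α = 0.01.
Since p = 0.1562 > α = 0.01, fail to reject H₀.
There is insufficient evidence to reject the null hypothesis; the result is not statistically significant at the 0.01 level.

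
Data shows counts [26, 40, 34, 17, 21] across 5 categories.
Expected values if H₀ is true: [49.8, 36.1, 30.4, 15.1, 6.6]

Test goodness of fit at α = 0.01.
Chi-square goodness of fit test:
H₀: observed counts match expected distribution
H₁: observed counts differ from expected distribution
df = k - 1 = 4
χ² = Σ(O - E)²/E
   = (26 - 49.8)²/49.8 + (40 - 36.1)²/36.1 + (34 - 30.4)²/30.4 + (17 - 15.1)²/15.1 + (21 - 6.6)²/6.6
   = 11.374 + 0.421 + 0.426 + 0.239 + 31.418
   = 43.88
p-value < 0.0001

Since p-value < α = 0.01, we reject H₀.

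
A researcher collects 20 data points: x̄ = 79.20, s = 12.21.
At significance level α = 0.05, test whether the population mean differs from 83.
One-sample t-test:
H₀: μ = 83
H₁: μ ≠ 83
df = n - 1 = 19
t = (x̄ - μ₀) / (s/√n) = (79.20 - 83) / (12.21/√20) = -1.392
p-value = 0.1801

Since p-value > α = 0.05, we fail to reject H₀.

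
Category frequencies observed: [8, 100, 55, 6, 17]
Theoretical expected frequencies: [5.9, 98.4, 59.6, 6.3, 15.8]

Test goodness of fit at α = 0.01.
Chi-square goodness of fit test:
H₀: observed counts match expected distribution
H₁: observed counts differ from expected distribution
df = k - 1 = 4
χ² = Σ(O - E)²/E
   = (8 - 5.9)²/5.9 + (100 - 98.4)²/98.4 + (55 - 59.6)²/59.6 + (6 - 6.3)²/6.3 + (17 - 15.8)²/15.8
   = 0.747 + 0.026 + 0.355 + 0.014 + 0.091
   = 1.23
p-value = 0.8725

Since p-value > α = 0.01, we fail to reject H₀.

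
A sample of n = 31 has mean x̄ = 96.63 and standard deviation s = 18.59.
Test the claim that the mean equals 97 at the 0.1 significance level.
One-sample t-test:
H₀: μ = 97
H₁: μ ≠ 97
df = n - 1 = 30
t = (x̄ - μ₀) / (s/√n) = (96.63 - 97) / (18.59/√31) = -0.111
p-value = 0.9125

Since p-value > α = 0.1, we fail to reject H₀.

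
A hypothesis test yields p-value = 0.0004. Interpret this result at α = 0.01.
Since p = 0.0004 < α = 0.01, reject H₀.
There is sufficient evidence to reject the null hypothesis; the result is statistically significant at the 0.01 level.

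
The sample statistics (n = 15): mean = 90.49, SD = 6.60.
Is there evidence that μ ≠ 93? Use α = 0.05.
One-sample t-test:
H₀: μ = 93
H₁: μ ≠ 93
df = n - 1 = 14
t = (x̄ - μ₀) / (s/√n) = (90.49 - 93) / (6.60/√15) = -1.473
p-value = 0.1629

Since p-value > α = 0.05, we fail to reject H₀.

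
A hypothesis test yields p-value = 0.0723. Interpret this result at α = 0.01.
Since p = 0.0723 > α = 0.01, fail to reject H₀.
There is insufficient evidence to reject the null hypothesis; the result is not statistically significant at the 0.01 level.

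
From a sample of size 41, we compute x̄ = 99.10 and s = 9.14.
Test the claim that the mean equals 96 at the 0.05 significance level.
One-sample t-test:
H₀: μ = 96
H₁: μ ≠ 96
df = n - 1 = 40
t = (x̄ - μ₀) / (s/√n) = (99.10 - 96) / (9.14/√41) = 2.172
p-value = 0.0359

Since p-value < α = 0.05, we reject H₀.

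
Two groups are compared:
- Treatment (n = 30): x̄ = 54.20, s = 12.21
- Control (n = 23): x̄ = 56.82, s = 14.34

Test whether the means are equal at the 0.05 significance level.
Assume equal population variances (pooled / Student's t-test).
Student's two-sample t-test (equal variances):
H₀: μ₁ = μ₂
H₁: μ₁ ≠ μ₂
df = n₁ + n₂ - 2 = 51
Pooled variance s_p² = [(n₁-1)s₁² + (n₂-1)s₂²] / (n₁ + n₂ - 2) = [(29)(12.21²) + (22)(14.34²)] / 51 = 173.4789
SE = √(s_p²(1/n₁ + 1/n₂)) = √(173.4789 × (1/30 + 1/23)) = 3.6504
t = (x̄₁ - x̄₂) / SE = (54.20 - 56.82) / 3.6504 = -2.62 / 3.6504 = -0.718
p-value = 0.4762

Since p-value > α = 0.05, we fail to reject H₀.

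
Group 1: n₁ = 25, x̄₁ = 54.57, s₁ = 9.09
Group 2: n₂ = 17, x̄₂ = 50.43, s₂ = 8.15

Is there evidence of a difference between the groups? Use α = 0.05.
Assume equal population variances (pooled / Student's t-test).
Student's two-sample t-test (equal variances):
H₀: μ₁ = μ₂
H₁: μ₁ ≠ μ₂
df = n₁ + n₂ - 2 = 40
Pooled variance s_p² = [(n₁-1)s₁² + (n₂-1)s₂²] / (n₁ + n₂ - 2) = [(24)(9.09²) + (16)(8.15²)] / 40 = 76.1459
SE = √(s_p²(1/n₁ + 1/n₂)) = √(76.1459 × (1/25 + 1/17)) = 2.7432
t = (x̄₁ - x̄₂) / SE = (54.57 - 50.43) / 2.7432 = 4.14 / 2.7432 = 1.509
p-value = 0.1391

Since p-value > α = 0.05, we fail to reject H₀.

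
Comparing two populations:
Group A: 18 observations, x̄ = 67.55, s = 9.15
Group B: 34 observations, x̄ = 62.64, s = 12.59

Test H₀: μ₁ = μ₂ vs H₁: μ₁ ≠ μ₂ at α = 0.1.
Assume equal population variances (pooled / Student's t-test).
Student's two-sample t-test (equal variances):
H₀: μ₁ = μ₂
H₁: μ₁ ≠ μ₂
df = n₁ + n₂ - 2 = 50
Pooled variance s_p² = [(n₁-1)s₁² + (n₂-1)s₂²] / (n₁ + n₂ - 2) = [(17)(9.15²) + (33)(12.59²)] / 50 = 133.0810
SE = √(s_p²(1/n₁ + 1/n₂)) = √(133.0810 × (1/18 + 1/34)) = 3.3627
t = (x̄₁ - x̄₂) / SE = (67.55 - 62.64) / 3.3627 = 4.91 / 3.3627 = 1.460
p-value = 0.1505

Since p-value > α = 0.1, we fail to reject H₀.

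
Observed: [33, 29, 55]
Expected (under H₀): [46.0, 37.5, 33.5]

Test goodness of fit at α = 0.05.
Chi-square goodness of fit test:
H₀: observed counts match expected distribution
H₁: observed counts differ from expected distribution
df = k - 1 = 2
χ² = Σ(O - E)²/E
   = (33 - 46.0)²/46.0 + (29 - 37.5)²/37.5 + (55 - 33.5)²/33.5
   = 3.674 + 1.927 + 13.799
   = 19.40
p-value = 0.0001

Since p-value < α = 0.05, we reject H₀.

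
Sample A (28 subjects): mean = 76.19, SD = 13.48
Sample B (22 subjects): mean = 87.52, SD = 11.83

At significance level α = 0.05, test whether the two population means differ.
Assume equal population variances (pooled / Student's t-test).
Student's two-sample t-test (equal variances):
H₀: μ₁ = μ₂
H₁: μ₁ ≠ μ₂
df = n₁ + n₂ - 2 = 48
Pooled variance s_p² = [(n₁-1)s₁² + (n₂-1)s₂²] / (n₁ + n₂ - 2) = [(27)(13.48²) + (21)(11.83²)] / 48 = 163.4397
SE = √(s_p²(1/n₁ + 1/n₂)) = √(163.4397 × (1/28 + 1/22)) = 3.6423
t = (x̄₁ - x̄₂) / SE = (76.19 - 87.52) / 3.6423 = -11.33 / 3.6423 = -3.111
p-value = 0.0031

Since p-value < α = 0.05, we reject H₀.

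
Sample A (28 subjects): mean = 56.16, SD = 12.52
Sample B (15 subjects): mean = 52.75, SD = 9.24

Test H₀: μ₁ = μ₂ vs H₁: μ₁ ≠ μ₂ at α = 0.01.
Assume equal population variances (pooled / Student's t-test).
Student's two-sample t-test (equal variances):
H₀: μ₁ = μ₂
H₁: μ₁ ≠ μ₂
df = n₁ + n₂ - 2 = 41
Pooled variance s_p² = [(n₁-1)s₁² + (n₂-1)s₂²] / (n₁ + n₂ - 2) = [(27)(12.52²) + (14)(9.24²)] / 41 = 132.3792
SE = √(s_p²(1/n₁ + 1/n₂)) = √(132.3792 × (1/28 + 1/15)) = 3.6815
t = (x̄₁ - x̄₂) / SE = (56.16 - 52.75) / 3.6815 = 3.41 / 3.6815 = 0.926
p-value = 0.3597

Since p-value > α = 0.01, we fail to reject H₀.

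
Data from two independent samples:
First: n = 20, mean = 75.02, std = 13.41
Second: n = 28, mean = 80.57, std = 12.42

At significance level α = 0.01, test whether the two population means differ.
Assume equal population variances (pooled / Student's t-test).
Student's two-sample t-test (equal variances):
H₀: μ₁ = μ₂
H₁: μ₁ ≠ μ₂
df = n₁ + n₂ - 2 = 46
Pooled variance s_p² = [(n₁-1)s₁² + (n₂-1)s₂²] / (n₁ + n₂ - 2) = [(19)(13.41²) + (27)(12.42²)] / 46 = 164.8186
SE = √(s_p²(1/n₁ + 1/n₂)) = √(164.8186 × (1/20 + 1/28)) = 3.7586
t = (x̄₁ - x̄₂) / SE = (75.02 - 80.57) / 3.7586 = -5.55 / 3.7586 = -1.477
p-value = 0.1466

Since p-value > α = 0.01, we fail to reject H₀.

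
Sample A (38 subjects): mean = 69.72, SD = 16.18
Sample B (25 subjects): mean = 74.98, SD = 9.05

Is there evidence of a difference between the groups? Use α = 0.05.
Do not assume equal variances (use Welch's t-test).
Welch's two-sample t-test:
H₀: μ₁ = μ₂
H₁: μ₁ ≠ μ₂
s₁²/n₁ = 16.18²/38 = 6.8893,  s₂²/n₂ = 9.05²/25 = 3.2761
SE = √(s₁²/n₁ + s₂²/n₂) = √(6.8893 + 3.2761) = 3.1883
df (Welch-Satterthwaite) = (s₁²/n₁ + s₂²/n₂)² / [(s₁²/n₁)²/(n₁-1) + (s₂²/n₂)²/(n₂-1)] ≈ 59.73
t = (x̄₁ - x̄₂) / SE = (69.72 - 74.98) / 3.1883 = -5.26 / 3.1883 = -1.650
p-value = 0.1042

Since p-value > α = 0.05, we fail to reject H₀.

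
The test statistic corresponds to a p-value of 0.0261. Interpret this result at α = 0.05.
Since p = 0.0261 < α = 0.05, reject H₀.
There is sufficient evidence to reject the null hypothesis; the result is statistically significant at the 0.05 level.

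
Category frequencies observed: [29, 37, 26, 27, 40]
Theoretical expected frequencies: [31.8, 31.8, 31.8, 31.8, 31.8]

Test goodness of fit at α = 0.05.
Chi-square goodness of fit test:
H₀: observed counts match expected distribution
H₁: observed counts differ from expected distribution
df = k - 1 = 4
χ² = Σ(O - E)²/E
   = (29 - 31.8)²/31.8 + (37 - 31.8)²/31.8 + (26 - 31.8)²/31.8 + (27 - 31.8)²/31.8 + (40 - 31.8)²/31.8
   = 0.247 + 0.850 + 1.058 + 0.725 + 2.114
   = 4.99
p-value = 0.2879

Since p-value > α = 0.05, we fail to reject H₀.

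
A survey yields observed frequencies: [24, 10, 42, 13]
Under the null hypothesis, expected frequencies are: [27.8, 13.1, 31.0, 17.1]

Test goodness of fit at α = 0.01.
Chi-square goodness of fit test:
H₀: observed counts match expected distribution
H₁: observed counts differ from expected distribution
df = k - 1 = 3
χ² = Σ(O - E)²/E
   = (24 - 27.8)²/27.8 + (10 - 13.1)²/13.1 + (42 - 31.0)²/31.0 + (13 - 17.1)²/17.1
   = 0.519 + 0.734 + 3.903 + 0.983
   = 6.14
p-value = 0.1050

Since p-value > α = 0.01, we fail to reject H₀.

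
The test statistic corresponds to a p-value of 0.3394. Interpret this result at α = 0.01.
Since p = 0.3394 > α = 0.01, fail to reject H₀.
There is insufficient evidence to reject the null hypothesis; the result is not statistically significant at the 0.01 level.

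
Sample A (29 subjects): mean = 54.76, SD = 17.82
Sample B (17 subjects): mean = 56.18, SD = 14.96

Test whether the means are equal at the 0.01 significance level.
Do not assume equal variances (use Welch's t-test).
Welch's two-sample t-test:
H₀: μ₁ = μ₂
H₁: μ₁ ≠ μ₂
s₁²/n₁ = 17.82²/29 = 10.9501,  s₂²/n₂ = 14.96²/17 = 13.1648
SE = √(s₁²/n₁ + s₂²/n₂) = √(10.9501 + 13.1648) = 4.9107
df (Welch-Satterthwaite) = (s₁²/n₁ + s₂²/n₂)² / [(s₁²/n₁)²/(n₁-1) + (s₂²/n₂)²/(n₂-1)] ≈ 38.48
t = (x̄₁ - x̄₂) / SE = (54.76 - 56.18) / 4.9107 = -1.42 / 4.9107 = -0.289
p-value = 0.7740

Since p-value > α = 0.01, we fail to reject H₀.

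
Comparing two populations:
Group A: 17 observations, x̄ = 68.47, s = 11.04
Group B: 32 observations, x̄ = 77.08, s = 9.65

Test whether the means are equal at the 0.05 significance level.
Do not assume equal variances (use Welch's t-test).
Welch's two-sample t-test:
H₀: μ₁ = μ₂
H₁: μ₁ ≠ μ₂
s₁²/n₁ = 11.04²/17 = 7.1695,  s₂²/n₂ = 9.65²/32 = 2.9101
SE = √(s₁²/n₁ + s₂²/n₂) = √(7.1695 + 2.9101) = 3.1748
df (Welch-Satterthwaite) = (s₁²/n₁ + s₂²/n₂)² / [(s₁²/n₁)²/(n₁-1) + (s₂²/n₂)²/(n₂-1)] ≈ 29.15
t = (x̄₁ - x̄₂) / SE = (68.47 - 77.08) / 3.1748 = -8.61 / 3.1748 = -2.712
p-value = 0.0111

Since p-value < α = 0.05, we reject H₀.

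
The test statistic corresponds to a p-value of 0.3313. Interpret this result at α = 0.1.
Since p = 0.3313 > α = 0.1, fail to reject H₀.
There is insufficient evidence to reject the null hypothesis; the result is not statistically significant at the 0.1 level.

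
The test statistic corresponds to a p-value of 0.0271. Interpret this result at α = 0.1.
Since p = 0.0271 < α = 0.1, reject H₀.
There is sufficient evidence to reject the null hypothesis; the result is statistically significant at the 0.1 level.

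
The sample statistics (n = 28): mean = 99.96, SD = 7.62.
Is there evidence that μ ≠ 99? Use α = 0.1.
One-sample t-test:
H₀: μ = 99
H₁: μ ≠ 99
df = n - 1 = 27
t = (x̄ - μ₀) / (s/√n) = (99.96 - 99) / (7.62/√28) = 0.667
p-value = 0.5107

Since p-value > α = 0.1, we fail to reject H₀.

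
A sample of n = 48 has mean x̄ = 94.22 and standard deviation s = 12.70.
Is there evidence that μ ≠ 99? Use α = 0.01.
One-sample t-test:
H₀: μ = 99
H₁: μ ≠ 99
df = n - 1 = 47
t = (x̄ - μ₀) / (s/√n) = (94.22 - 99) / (12.70/√48) = -2.608
p-value = 0.0122

Since p-value > α = 0.01, we fail to reject H₀.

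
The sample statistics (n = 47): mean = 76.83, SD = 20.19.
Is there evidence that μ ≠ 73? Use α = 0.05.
One-sample t-test:
H₀: μ = 73
H₁: μ ≠ 73
df = n - 1 = 46
t = (x̄ - μ₀) / (s/√n) = (76.83 - 73) / (20.19/√47) = 1.301
p-value = 0.1999

Since p-value > α = 0.05, we fail to reject H₀.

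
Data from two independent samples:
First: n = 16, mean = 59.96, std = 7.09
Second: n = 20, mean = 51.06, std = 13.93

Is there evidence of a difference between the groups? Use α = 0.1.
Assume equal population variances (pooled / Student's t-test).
Student's two-sample t-test (equal variances):
H₀: μ₁ = μ₂
H₁: μ₁ ≠ μ₂
df = n₁ + n₂ - 2 = 34
Pooled variance s_p² = [(n₁-1)s₁² + (n₂-1)s₂²] / (n₁ + n₂ - 2) = [(15)(7.09²) + (19)(13.93²)] / 34 = 130.6140
SE = √(s_p²(1/n₁ + 1/n₂)) = √(130.6140 × (1/16 + 1/20)) = 3.8333
t = (x̄₁ - x̄₂) / SE = (59.96 - 51.06) / 3.8333 = 8.90 / 3.8333 = 2.322
p-value = 0.0264

Since p-value < α = 0.1, we reject H₀.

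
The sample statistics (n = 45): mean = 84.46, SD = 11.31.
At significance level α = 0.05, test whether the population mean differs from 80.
One-sample t-test:
H₀: μ = 80
H₁: μ ≠ 80
df = n - 1 = 44
t = (x̄ - μ₀) / (s/√n) = (84.46 - 80) / (11.31/√45) = 2.645
p-value = 0.0113

Since p-value < α = 0.05, we reject H₀.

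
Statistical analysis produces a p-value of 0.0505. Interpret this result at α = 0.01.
Since p = 0.0505 > α = 0.01, fail to reject H₀.
There is insufficient evidence to reject the null hypothesis; the result is not statistically significant at the 0.01 level.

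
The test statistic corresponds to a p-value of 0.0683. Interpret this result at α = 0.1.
Since p = 0.0683 < α = 0.1, reject H₀.
There is sufficient evidence to reject the null hypothesis; the result is statistically significant at the 0.1 level.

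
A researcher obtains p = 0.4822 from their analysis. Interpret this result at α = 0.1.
Since p = 0.4822 > α = 0.1, fail to reject H₀.
There is insufficient evidence to reject the null hypothesis; the result is not statistically significant at the 0.1 level.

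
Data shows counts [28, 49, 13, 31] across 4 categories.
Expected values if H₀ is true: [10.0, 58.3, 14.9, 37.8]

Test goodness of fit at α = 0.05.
Chi-square goodness of fit test:
H₀: observed counts match expected distribution
H₁: observed counts differ from expected distribution
df = k - 1 = 3
χ² = Σ(O - E)²/E
   = (28 - 10.0)²/10.0 + (49 - 58.3)²/58.3 + (13 - 14.9)²/14.9 + (31 - 37.8)²/37.8
   = 32.400 + 1.484 + 0.242 + 1.223
   = 35.35
p-value < 0.0001

Since p-value < α = 0.05, we reject H₀.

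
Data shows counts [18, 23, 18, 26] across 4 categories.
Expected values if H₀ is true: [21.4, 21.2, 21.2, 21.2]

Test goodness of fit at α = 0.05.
Chi-square goodness of fit test:
H₀: observed counts match expected distribution
H₁: observed counts differ from expected distribution
df = k - 1 = 3
χ² = Σ(O - E)²/E
   = (18 - 21.4)²/21.4 + (23 - 21.2)²/21.2 + (18 - 21.2)²/21.2 + (26 - 21.2)²/21.2
   = 0.540 + 0.153 + 0.483 + 1.087
   = 2.26
p-value = 0.5197

Since p-value > α = 0.05, we fail to reject H₀.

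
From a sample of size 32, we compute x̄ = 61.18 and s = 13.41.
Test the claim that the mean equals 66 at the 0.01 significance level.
One-sample t-test:
H₀: μ = 66
H₁: μ ≠ 66
df = n - 1 = 31
t = (x̄ - μ₀) / (s/√n) = (61.18 - 66) / (13.41/√32) = -2.033
p-value = 0.0507

Since p-value > α = 0.01, we fail to reject H₀.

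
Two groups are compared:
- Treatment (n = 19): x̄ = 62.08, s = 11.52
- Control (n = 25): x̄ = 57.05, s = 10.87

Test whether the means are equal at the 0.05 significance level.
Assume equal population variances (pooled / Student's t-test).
Student's two-sample t-test (equal variances):
H₀: μ₁ = μ₂
H₁: μ₁ ≠ μ₂
df = n₁ + n₂ - 2 = 42
Pooled variance s_p² = [(n₁-1)s₁² + (n₂-1)s₂²] / (n₁ + n₂ - 2) = [(18)(11.52²) + (24)(10.87²)] / 42 = 124.3941
SE = √(s_p²(1/n₁ + 1/n₂)) = √(124.3941 × (1/19 + 1/25)) = 3.3945
t = (x̄₁ - x̄₂) / SE = (62.08 - 57.05) / 3.3945 = 5.03 / 3.3945 = 1.482
p-value = 0.1459

Since p-value > α = 0.05, we fail to reject H₀.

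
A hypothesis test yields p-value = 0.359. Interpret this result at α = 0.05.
Since p = 0.359 > α = 0.05, fail to reject H₀.
There is insufficient evidence to reject the null hypothesis; the result is not statistically significant at the 0.05 level.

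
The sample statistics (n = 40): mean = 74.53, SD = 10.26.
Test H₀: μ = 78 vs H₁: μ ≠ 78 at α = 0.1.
One-sample t-test:
H₀: μ = 78
H₁: μ ≠ 78
df = n - 1 = 39
t = (x̄ - μ₀) / (s/√n) = (74.53 - 78) / (10.26/√40) = -2.139
p-value = 0.0388

Since p-value < α = 0.1, we reject H₀.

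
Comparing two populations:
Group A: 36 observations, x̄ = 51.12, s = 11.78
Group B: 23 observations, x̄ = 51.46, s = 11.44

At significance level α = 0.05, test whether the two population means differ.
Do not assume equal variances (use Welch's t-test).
Welch's two-sample t-test:
H₀: μ₁ = μ₂
H₁: μ₁ ≠ μ₂
s₁²/n₁ = 11.78²/36 = 3.8547,  s₂²/n₂ = 11.44²/23 = 5.6902
SE = √(s₁²/n₁ + s₂²/n₂) = √(3.8547 + 5.6902) = 3.0895
df (Welch-Satterthwaite) = (s₁²/n₁ + s₂²/n₂)² / [(s₁²/n₁)²/(n₁-1) + (s₂²/n₂)²/(n₂-1)] ≈ 48.04
t = (x̄₁ - x̄₂) / SE = (51.12 - 51.46) / 3.0895 = -0.34 / 3.0895 = -0.110
p-value = 0.9128

Since p-value > α = 0.05, we fail to reject H₀.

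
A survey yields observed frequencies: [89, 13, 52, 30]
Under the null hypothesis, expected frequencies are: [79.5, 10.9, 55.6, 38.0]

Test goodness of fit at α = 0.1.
Chi-square goodness of fit test:
H₀: observed counts match expected distribution
H₁: observed counts differ from expected distribution
df = k - 1 = 3
χ² = Σ(O - E)²/E
   = (89 - 79.5)²/79.5 + (13 - 10.9)²/10.9 + (52 - 55.6)²/55.6 + (30 - 38.0)²/38.0
   = 1.135 + 0.405 + 0.233 + 1.684
   = 3.46
p-value = 0.3264

Since p-value > α = 0.1, we fail to reject H₀.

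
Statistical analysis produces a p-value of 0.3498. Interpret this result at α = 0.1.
Since p = 0.3498 > α = 0.1, fail to reject H₀.
There is insufficient evidence to reject the null hypothesis; the result is not statistically significant at the 0.1 level.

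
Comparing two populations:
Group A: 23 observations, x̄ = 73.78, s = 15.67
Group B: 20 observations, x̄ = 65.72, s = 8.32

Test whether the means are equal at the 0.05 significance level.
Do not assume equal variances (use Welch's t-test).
Welch's two-sample t-test:
H₀: μ₁ = μ₂
H₁: μ₁ ≠ μ₂
s₁²/n₁ = 15.67²/23 = 10.6760,  s₂²/n₂ = 8.32²/20 = 3.4611
SE = √(s₁²/n₁ + s₂²/n₂) = √(10.6760 + 3.4611) = 3.7599
df (Welch-Satterthwaite) = (s₁²/n₁ + s₂²/n₂)² / [(s₁²/n₁)²/(n₁-1) + (s₂²/n₂)²/(n₂-1)] ≈ 34.39
t = (x̄₁ - x̄₂) / SE = (73.78 - 65.72) / 3.7599 = 8.06 / 3.7599 = 2.144
p-value = 0.0392

Since p-value < α = 0.05, we reject H₀.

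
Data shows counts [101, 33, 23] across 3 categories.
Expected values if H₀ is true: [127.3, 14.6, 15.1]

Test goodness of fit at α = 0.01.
Chi-square goodness of fit test:
H₀: observed counts match expected distribution
H₁: observed counts differ from expected distribution
df = k - 1 = 2
χ² = Σ(O - E)²/E
   = (101 - 127.3)²/127.3 + (33 - 14.6)²/14.6 + (23 - 15.1)²/15.1
   = 5.434 + 23.189 + 4.133
   = 32.76
p-value < 0.0001

Since p-value < α = 0.01, we reject H₀.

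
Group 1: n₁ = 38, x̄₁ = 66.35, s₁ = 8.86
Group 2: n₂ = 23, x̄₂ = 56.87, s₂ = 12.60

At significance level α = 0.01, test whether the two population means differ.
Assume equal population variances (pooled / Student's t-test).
Student's two-sample t-test (equal variances):
H₀: μ₁ = μ₂
H₁: μ₁ ≠ μ₂
df = n₁ + n₂ - 2 = 59
Pooled variance s_p² = [(n₁-1)s₁² + (n₂-1)s₂²] / (n₁ + n₂ - 2) = [(37)(8.86²) + (22)(12.60²)] / 59 = 108.4272
SE = √(s_p²(1/n₁ + 1/n₂)) = √(108.4272 × (1/38 + 1/23)) = 2.7509
t = (x̄₁ - x̄₂) / SE = (66.35 - 56.87) / 2.7509 = 9.48 / 2.7509 = 3.446
p-value = 0.0011

Since p-value < α = 0.01, we reject H₀.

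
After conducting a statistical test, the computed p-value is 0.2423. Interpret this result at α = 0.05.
Since p = 0.2423 > α = 0.05, fail to reject H₀.
There is insufficient evidence to reject the null hypothesis; the result is not statistically significant at the 0.05 level.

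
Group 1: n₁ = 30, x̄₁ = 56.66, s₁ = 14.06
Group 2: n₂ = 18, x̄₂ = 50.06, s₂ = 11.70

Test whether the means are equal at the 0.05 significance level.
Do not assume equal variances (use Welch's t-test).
Welch's two-sample t-test:
H₀: μ₁ = μ₂
H₁: μ₁ ≠ μ₂
s₁²/n₁ = 14.06²/30 = 6.5895,  s₂²/n₂ = 11.70²/18 = 7.6050
SE = √(s₁²/n₁ + s₂²/n₂) = √(6.5895 + 7.6050) = 3.7676
df (Welch-Satterthwaite) = (s₁²/n₁ + s₂²/n₂)² / [(s₁²/n₁)²/(n₁-1) + (s₂²/n₂)²/(n₂-1)] ≈ 41.12
t = (x̄₁ - x̄₂) / SE = (56.66 - 50.06) / 3.7676 = 6.60 / 3.7676 = 1.752
p-value = 0.0873

Since p-value > α = 0.05, we fail to reject H₀.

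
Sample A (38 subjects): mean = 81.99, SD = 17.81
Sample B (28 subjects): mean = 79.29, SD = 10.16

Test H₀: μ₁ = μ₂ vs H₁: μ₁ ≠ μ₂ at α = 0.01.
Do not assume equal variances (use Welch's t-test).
Welch's two-sample t-test:
H₀: μ₁ = μ₂
H₁: μ₁ ≠ μ₂
s₁²/n₁ = 17.81²/38 = 8.3473,  s₂²/n₂ = 10.16²/28 = 3.6866
SE = √(s₁²/n₁ + s₂²/n₂) = √(8.3473 + 3.6866) = 3.4690
df (Welch-Satterthwaite) = (s₁²/n₁ + s₂²/n₂)² / [(s₁²/n₁)²/(n₁-1) + (s₂²/n₂)²/(n₂-1)] ≈ 60.68
t = (x̄₁ - x̄₂) / SE = (81.99 - 79.29) / 3.4690 = 2.70 / 3.4690 = 0.778
p-value = 0.4394

Since p-value > α = 0.01, we fail to reject H₀.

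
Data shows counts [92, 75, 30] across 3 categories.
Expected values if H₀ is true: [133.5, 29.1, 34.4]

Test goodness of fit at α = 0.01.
Chi-square goodness of fit test:
H₀: observed counts match expected distribution
H₁: observed counts differ from expected distribution
df = k - 1 = 2
χ² = Σ(O - E)²/E
   = (92 - 133.5)²/133.5 + (75 - 29.1)²/29.1 + (30 - 34.4)²/34.4
   = 12.901 + 72.399 + 0.563
   = 85.86
p-value < 0.0001

Since p-value < α = 0.01, we reject H₀.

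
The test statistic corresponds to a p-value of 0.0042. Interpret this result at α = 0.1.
Since p = 0.0042 < α = 0.1, reject H₀.
There is sufficient evidence to reject the null hypothesis; the result is statistically significant at the 0.1 level.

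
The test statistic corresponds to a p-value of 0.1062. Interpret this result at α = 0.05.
Since p = 0.1062 > α = 0.05, fail to reject H₀.
There is insufficient evidence to reject the null hypothesis; the result is not statistically significant at the 0.05 level.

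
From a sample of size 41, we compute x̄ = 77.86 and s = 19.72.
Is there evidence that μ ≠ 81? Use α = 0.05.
One-sample t-test:
H₀: μ = 81
H₁: μ ≠ 81
df = n - 1 = 40
t = (x̄ - μ₀) / (s/√n) = (77.86 - 81) / (19.72/√41) = -1.020
p-value = 0.3141

Since p-value > α = 0.05, we fail to reject H₀.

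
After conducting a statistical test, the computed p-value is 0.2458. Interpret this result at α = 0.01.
Since p = 0.2458 > α = 0.01, fail to reject H₀.
There is insufficient evidence to reject the null hypothesis; the result is not statistically significant at the 0.01 level.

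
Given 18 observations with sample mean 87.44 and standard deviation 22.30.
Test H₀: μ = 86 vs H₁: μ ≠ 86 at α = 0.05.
One-sample t-test:
H₀: μ = 86
H₁: μ ≠ 86
df = n - 1 = 17
t = (x̄ - μ₀) / (s/√n) = (87.44 - 86) / (22.30/√18) = 0.274
p-value = 0.7874

Since p-value > α = 0.05, we fail to reject H₀.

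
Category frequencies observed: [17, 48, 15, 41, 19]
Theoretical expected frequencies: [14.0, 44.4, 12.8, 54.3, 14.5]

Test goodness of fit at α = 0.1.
Chi-square goodness of fit test:
H₀: observed counts match expected distribution
H₁: observed counts differ from expected distribution
df = k - 1 = 4
χ² = Σ(O - E)²/E
   = (17 - 14.0)²/14.0 + (48 - 44.4)²/44.4 + (15 - 12.8)²/12.8 + (41 - 54.3)²/54.3 + (19 - 14.5)²/14.5
   = 0.643 + 0.292 + 0.378 + 3.258 + 1.397
   = 5.97
p-value = 0.2016

Since p-value > α = 0.1, we fail to reject H₀.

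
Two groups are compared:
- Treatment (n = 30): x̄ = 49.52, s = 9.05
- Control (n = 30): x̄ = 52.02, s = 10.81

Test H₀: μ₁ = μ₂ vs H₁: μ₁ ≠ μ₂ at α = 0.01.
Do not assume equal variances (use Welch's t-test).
Welch's two-sample t-test:
H₀: μ₁ = μ₂
H₁: μ₁ ≠ μ₂
s₁²/n₁ = 9.05²/30 = 2.7301,  s₂²/n₂ = 10.81²/30 = 3.8952
SE = √(s₁²/n₁ + s₂²/n₂) = √(2.7301 + 3.8952) = 2.5740
df (Welch-Satterthwaite) = (s₁²/n₁ + s₂²/n₂)² / [(s₁²/n₁)²/(n₁-1) + (s₂²/n₂)²/(n₂-1)] ≈ 56.26
t = (x̄₁ - x̄₂) / SE = (49.52 - 52.02) / 2.5740 = -2.50 / 2.5740 = -0.971
p-value = 0.3356

Since p-value > α = 0.01, we fail to reject H₀.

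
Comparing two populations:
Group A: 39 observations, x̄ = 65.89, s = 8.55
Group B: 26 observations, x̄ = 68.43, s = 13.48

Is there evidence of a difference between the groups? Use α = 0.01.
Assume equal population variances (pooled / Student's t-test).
Student's two-sample t-test (equal variances):
H₀: μ₁ = μ₂
H₁: μ₁ ≠ μ₂
df = n₁ + n₂ - 2 = 63
Pooled variance s_p² = [(n₁-1)s₁² + (n₂-1)s₂²] / (n₁ + n₂ - 2) = [(38)(8.55²) + (25)(13.48²)] / 63 = 116.2009
SE = √(s_p²(1/n₁ + 1/n₂)) = √(116.2009 × (1/39 + 1/26)) = 2.7292
t = (x̄₁ - x̄₂) / SE = (65.89 - 68.43) / 2.7292 = -2.54 / 2.7292 = -0.931
p-value = 0.3556

Since p-value > α = 0.01, we fail to reject H₀.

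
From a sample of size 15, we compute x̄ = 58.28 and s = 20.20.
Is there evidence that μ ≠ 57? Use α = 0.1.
One-sample t-test:
H₀: μ = 57
H₁: μ ≠ 57
df = n - 1 = 14
t = (x̄ - μ₀) / (s/√n) = (58.28 - 57) / (20.20/√15) = 0.245
p-value = 0.8097

Since p-value > α = 0.1, we fail to reject H₀.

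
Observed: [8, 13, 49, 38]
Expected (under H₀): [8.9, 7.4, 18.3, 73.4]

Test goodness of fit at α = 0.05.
Chi-square goodness of fit test:
H₀: observed counts match expected distribution
H₁: observed counts differ from expected distribution
df = k - 1 = 3
χ² = Σ(O - E)²/E
   = (8 - 8.9)²/8.9 + (13 - 7.4)²/7.4 + (49 - 18.3)²/18.3 + (38 - 73.4)²/73.4
   = 0.091 + 4.238 + 51.502 + 17.073
   = 72.90
p-value < 0.0001

Since p-value < α = 0.05, we reject H₀.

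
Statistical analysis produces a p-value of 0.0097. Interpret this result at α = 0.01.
Since p = 0.0097 < α = 0.01, reject H₀.
There is sufficient evidence to reject the null hypothesis; the result is statistically significant at the 0.01 level.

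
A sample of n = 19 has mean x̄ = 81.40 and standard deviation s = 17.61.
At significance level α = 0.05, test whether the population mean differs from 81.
One-sample t-test:
H₀: μ = 81
H₁: μ ≠ 81
df = n - 1 = 18
t = (x̄ - μ₀) / (s/√n) = (81.40 - 81) / (17.61/√19) = 0.099
p-value = 0.9222

Since p-value > α = 0.05, we fail to reject H₀.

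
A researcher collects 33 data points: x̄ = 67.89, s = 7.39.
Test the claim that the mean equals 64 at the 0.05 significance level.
One-sample t-test:
H₀: μ = 64
H₁: μ ≠ 64
df = n - 1 = 32
t = (x̄ - μ₀) / (s/√n) = (67.89 - 64) / (7.39/√33) = 3.024
p-value = 0.0049

Since p-value < α = 0.05, we reject H₀.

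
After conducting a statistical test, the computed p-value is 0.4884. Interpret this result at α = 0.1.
Since p = 0.4884 > α = 0.1, fail to reject H₀.
There is insufficient evidence to reject the null hypothesis; the result is not statistically significant at the 0.1 level.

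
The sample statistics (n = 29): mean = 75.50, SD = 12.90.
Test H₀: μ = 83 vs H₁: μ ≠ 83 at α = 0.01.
One-sample t-test:
H₀: μ = 83
H₁: μ ≠ 83
df = n - 1 = 28
t = (x̄ - μ₀) / (s/√n) = (75.50 - 83) / (12.90/√29) = -3.131
p-value = 0.0041

Since p-value < α = 0.01, we reject H₀.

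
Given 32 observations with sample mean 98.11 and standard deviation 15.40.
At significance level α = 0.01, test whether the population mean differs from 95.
One-sample t-test:
H₀: μ = 95
H₁: μ ≠ 95
df = n - 1 = 31
t = (x̄ - μ₀) / (s/√n) = (98.11 - 95) / (15.40/√32) = 1.142
p-value = 0.2620

Since p-value > α = 0.01, we fail to reject H₀.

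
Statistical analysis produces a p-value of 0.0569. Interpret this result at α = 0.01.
Since p = 0.0569 > α = 0.01, fail to reject H₀.
There is insufficient evidence to reject the null hypothesis; the result is not statistically significant at the 0.01 level.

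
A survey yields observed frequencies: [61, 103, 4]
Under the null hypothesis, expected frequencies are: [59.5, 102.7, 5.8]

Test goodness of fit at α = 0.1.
Chi-square goodness of fit test:
H₀: observed counts match expected distribution
H₁: observed counts differ from expected distribution
df = k - 1 = 2
χ² = Σ(O - E)²/E
   = (61 - 59.5)²/59.5 + (103 - 102.7)²/102.7 + (4 - 5.8)²/5.8
   = 0.038 + 0.001 + 0.559
   = 0.60
p-value = 0.7418

Since p-value > α = 0.1, we fail to reject H₀.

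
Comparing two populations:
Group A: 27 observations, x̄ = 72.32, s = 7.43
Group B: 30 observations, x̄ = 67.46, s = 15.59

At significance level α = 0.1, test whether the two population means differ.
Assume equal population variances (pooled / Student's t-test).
Student's two-sample t-test (equal variances):
H₀: μ₁ = μ₂
H₁: μ₁ ≠ μ₂
df = n₁ + n₂ - 2 = 55
Pooled variance s_p² = [(n₁-1)s₁² + (n₂-1)s₂²] / (n₁ + n₂ - 2) = [(26)(7.43²) + (29)(15.59²)] / 55 = 154.2495
SE = √(s_p²(1/n₁ + 1/n₂)) = √(154.2495 × (1/27 + 1/30)) = 3.2946
t = (x̄₁ - x̄₂) / SE = (72.32 - 67.46) / 3.2946 = 4.86 / 3.2946 = 1.475
p-value = 0.1459

Since p-value > α = 0.1, we fail to reject H₀.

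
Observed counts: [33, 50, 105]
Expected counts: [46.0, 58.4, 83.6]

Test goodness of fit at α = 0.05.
Chi-square goodness of fit test:
H₀: observed counts match expected distribution
H₁: observed counts differ from expected distribution
df = k - 1 = 2
χ² = Σ(O - E)²/E
   = (33 - 46.0)²/46.0 + (50 - 58.4)²/58.4 + (105 - 83.6)²/83.6
   = 3.674 + 1.208 + 5.478
   = 10.36
p-value = 0.0056

Since p-value < α = 0.05, we reject H₀.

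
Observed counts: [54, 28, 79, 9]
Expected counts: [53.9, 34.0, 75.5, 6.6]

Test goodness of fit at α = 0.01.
Chi-square goodness of fit test:
H₀: observed counts match expected distribution
H₁: observed counts differ from expected distribution
df = k - 1 = 3
χ² = Σ(O - E)²/E
   = (54 - 53.9)²/53.9 + (28 - 34.0)²/34.0 + (79 - 75.5)²/75.5 + (9 - 6.6)²/6.6
   = 0.000 + 1.059 + 0.162 + 0.873
   = 2.09
p-value = 0.5531

Since p-value > α = 0.01, we fail to reject H₀.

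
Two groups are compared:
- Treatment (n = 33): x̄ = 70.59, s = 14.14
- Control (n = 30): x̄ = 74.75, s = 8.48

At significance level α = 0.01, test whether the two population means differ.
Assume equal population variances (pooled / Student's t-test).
Student's two-sample t-test (equal variances):
H₀: μ₁ = μ₂
H₁: μ₁ ≠ μ₂
df = n₁ + n₂ - 2 = 61
Pooled variance s_p² = [(n₁-1)s₁² + (n₂-1)s₂²] / (n₁ + n₂ - 2) = [(32)(14.14²) + (29)(8.48²)] / 61 = 139.0733
SE = √(s_p²(1/n₁ + 1/n₂)) = √(139.0733 × (1/33 + 1/30)) = 2.9749
t = (x̄₁ - x̄₂) / SE = (70.59 - 74.75) / 2.9749 = -4.16 / 2.9749 = -1.398
p-value = 0.1671

Since p-value > α = 0.01, we fail to reject H₀.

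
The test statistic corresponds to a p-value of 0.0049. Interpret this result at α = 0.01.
Since p = 0.0049 < α = 0.01, reject H₀.
There is sufficient evidence to reject the null hypothesis; the result is statistically significant at the 0.01 level.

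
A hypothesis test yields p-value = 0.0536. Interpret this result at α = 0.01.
Since p = 0.0536 > α = 0.01, fail to reject H₀.
There is insufficient evidence to reject the null hypothesis; the result is not statistically significant at the 0.01 level.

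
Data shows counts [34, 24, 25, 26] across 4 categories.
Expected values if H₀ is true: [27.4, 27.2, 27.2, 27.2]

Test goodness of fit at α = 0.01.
Chi-square goodness of fit test:
H₀: observed counts match expected distribution
H₁: observed counts differ from expected distribution
df = k - 1 = 3
χ² = Σ(O - E)²/E
   = (34 - 27.4)²/27.4 + (24 - 27.2)²/27.2 + (25 - 27.2)²/27.2 + (26 - 27.2)²/27.2
   = 1.590 + 0.376 + 0.178 + 0.053
   = 2.20
p-value = 0.5325

Since p-value > α = 0.01, we fail to reject H₀.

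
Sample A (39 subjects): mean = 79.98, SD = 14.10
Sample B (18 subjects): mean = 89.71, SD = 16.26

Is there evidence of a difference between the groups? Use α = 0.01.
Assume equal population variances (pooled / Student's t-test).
Student's two-sample t-test (equal variances):
H₀: μ₁ = μ₂
H₁: μ₁ ≠ μ₂
df = n₁ + n₂ - 2 = 55
Pooled variance s_p² = [(n₁-1)s₁² + (n₂-1)s₂²] / (n₁ + n₂ - 2) = [(38)(14.10²) + (17)(16.26²)] / 55 = 219.0794
SE = √(s_p²(1/n₁ + 1/n₂)) = √(219.0794 × (1/39 + 1/18)) = 4.2176
t = (x̄₁ - x̄₂) / SE = (79.98 - 89.71) / 4.2176 = -9.73 / 4.2176 = -2.307
p-value = 0.0248

Since p-value > α = 0.01, we fail to reject H₀.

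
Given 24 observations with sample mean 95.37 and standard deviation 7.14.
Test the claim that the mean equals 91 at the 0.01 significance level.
One-sample t-test:
H₀: μ = 91
H₁: μ ≠ 91
df = n - 1 = 23
t = (x̄ - μ₀) / (s/√n) = (95.37 - 91) / (7.14/√24) = 2.998
p-value = 0.0064

Since p-value < α = 0.01, we reject H₀.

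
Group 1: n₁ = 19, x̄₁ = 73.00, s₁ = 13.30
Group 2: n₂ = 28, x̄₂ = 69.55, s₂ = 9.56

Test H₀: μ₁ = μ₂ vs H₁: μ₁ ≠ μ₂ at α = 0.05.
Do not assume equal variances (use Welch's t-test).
Welch's two-sample t-test:
H₀: μ₁ = μ₂
H₁: μ₁ ≠ μ₂
s₁²/n₁ = 13.30²/19 = 9.3100,  s₂²/n₂ = 9.56²/28 = 3.2641
SE = √(s₁²/n₁ + s₂²/n₂) = √(9.3100 + 3.2641) = 3.5460
df (Welch-Satterthwaite) = (s₁²/n₁ + s₂²/n₂)² / [(s₁²/n₁)²/(n₁-1) + (s₂²/n₂)²/(n₂-1)] ≈ 30.35
t = (x̄₁ - x̄₂) / SE = (73.00 - 69.55) / 3.5460 = 3.45 / 3.5460 = 0.973
p-value = 0.3383

Since p-value > α = 0.05, we fail to reject H₀.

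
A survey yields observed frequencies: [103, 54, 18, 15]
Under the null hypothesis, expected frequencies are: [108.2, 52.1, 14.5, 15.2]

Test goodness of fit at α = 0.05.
Chi-square goodness of fit test:
H₀: observed counts match expected distribution
H₁: observed counts differ from expected distribution
df = k - 1 = 3
χ² = Σ(O - E)²/E
   = (103 - 108.2)²/108.2 + (54 - 52.1)²/52.1 + (18 - 14.5)²/14.5 + (15 - 15.2)²/15.2
   = 0.250 + 0.069 + 0.845 + 0.003
   = 1.17
p-value = 0.7610

Since p-value > α = 0.05, we fail to reject H₀.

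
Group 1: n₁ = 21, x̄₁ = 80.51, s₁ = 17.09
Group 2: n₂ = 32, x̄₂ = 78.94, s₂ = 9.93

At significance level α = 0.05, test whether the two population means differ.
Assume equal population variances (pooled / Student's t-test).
Student's two-sample t-test (equal variances):
H₀: μ₁ = μ₂
H₁: μ₁ ≠ μ₂
df = n₁ + n₂ - 2 = 51
Pooled variance s_p² = [(n₁-1)s₁² + (n₂-1)s₂²] / (n₁ + n₂ - 2) = [(20)(17.09²) + (31)(9.93²)] / 51 = 174.4728
SE = √(s_p²(1/n₁ + 1/n₂)) = √(174.4728 × (1/21 + 1/32)) = 3.7095
t = (x̄₁ - x̄₂) / SE = (80.51 - 78.94) / 3.7095 = 1.57 / 3.7095 = 0.423
p-value = 0.6739

Since p-value > α = 0.05, we fail to reject H₀.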